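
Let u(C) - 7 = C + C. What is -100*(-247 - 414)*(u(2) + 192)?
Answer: 13418300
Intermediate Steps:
u(C) = 7 + 2*C (u(C) = 7 + (C + C) = 7 + 2*C)
-100*(-247 - 414)*(u(2) + 192) = -100*(-247 - 414)*((7 + 2*2) + 192) = -(-66100)*((7 + 4) + 192) = -(-66100)*(11 + 192) = -(-66100)*203 = -100*(-134183) = 13418300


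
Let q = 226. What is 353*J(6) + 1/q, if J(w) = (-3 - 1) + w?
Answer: 159557/226 ≈ 706.00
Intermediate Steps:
J(w) = -4 + w
353*J(6) + 1/q = 353*(-4 + 6) + 1/226 = 353*2 + 1/226 = 706 + 1/226 = 159557/226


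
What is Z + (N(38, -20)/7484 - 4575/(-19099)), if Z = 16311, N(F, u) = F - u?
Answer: 1165739691959/71468458 ≈ 16311.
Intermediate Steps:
Z + (N(38, -20)/7484 - 4575/(-19099)) = 16311 + ((38 - 1*(-20))/7484 - 4575/(-19099)) = 16311 + ((38 + 20)*(1/7484) - 4575*(-1/19099)) = 16311 + (58*(1/7484) + 4575/19099) = 16311 + (29/3742 + 4575/19099) = 16311 + 17673521/71468458 = 1165739691959/71468458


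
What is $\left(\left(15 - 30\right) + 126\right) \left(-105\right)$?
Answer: $-11655$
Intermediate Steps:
$\left(\left(15 - 30\right) + 126\right) \left(-105\right) = \left(-15 + 126\right) \left(-105\right) = 111 \left(-105\right) = -11655$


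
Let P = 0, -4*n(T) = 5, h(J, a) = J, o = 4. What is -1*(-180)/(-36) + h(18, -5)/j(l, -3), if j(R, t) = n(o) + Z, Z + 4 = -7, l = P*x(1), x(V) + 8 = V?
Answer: -317/49 ≈ -6.4694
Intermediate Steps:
n(T) = -5/4 (n(T) = -1/4*5 = -5/4)
x(V) = -8 + V
l = 0 (l = 0*(-8 + 1) = 0*(-7) = 0)
Z = -11 (Z = -4 - 7 = -11)
j(R, t) = -49/4 (j(R, t) = -5/4 - 11 = -49/4)
-1*(-180)/(-36) + h(18, -5)/j(l, -3) = -1*(-180)/(-36) + 18/(-49/4) = 180*(-1/36) + 18*(-4/49) = -5 - 72/49 = -317/49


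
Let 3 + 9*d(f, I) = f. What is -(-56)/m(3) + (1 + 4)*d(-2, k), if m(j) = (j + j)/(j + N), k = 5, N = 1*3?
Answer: 479/9 ≈ 53.222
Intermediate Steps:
N = 3
d(f, I) = -⅓ + f/9
m(j) = 2*j/(3 + j) (m(j) = (j + j)/(j + 3) = (2*j)/(3 + j) = 2*j/(3 + j))
-(-56)/m(3) + (1 + 4)*d(-2, k) = -(-56)/(2*3/(3 + 3)) + (1 + 4)*(-⅓ + (⅑)*(-2)) = -(-56)/(2*3/6) + 5*(-⅓ - 2/9) = -(-56)/(2*3*(⅙)) + 5*(-5/9) = -(-56)/1 - 25/9 = -(-56) - 25/9 = -7*(-8) - 25/9 = 56 - 25/9 = 479/9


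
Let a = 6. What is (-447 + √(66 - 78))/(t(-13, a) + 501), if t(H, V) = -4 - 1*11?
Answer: -149/162 + I*√3/243 ≈ -0.91975 + 0.0071278*I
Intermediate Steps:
t(H, V) = -15 (t(H, V) = -4 - 11 = -15)
(-447 + √(66 - 78))/(t(-13, a) + 501) = (-447 + √(66 - 78))/(-15 + 501) = (-447 + √(-12))/486 = (-447 + 2*I*√3)*(1/486) = -149/162 + I*√3/243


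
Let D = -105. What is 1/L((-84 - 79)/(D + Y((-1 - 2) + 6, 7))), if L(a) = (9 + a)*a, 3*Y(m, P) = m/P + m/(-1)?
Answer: 549081/8911210 ≈ 0.061617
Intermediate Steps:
Y(m, P) = -m/3 + m/(3*P) (Y(m, P) = (m/P + m/(-1))/3 = (m/P + m*(-1))/3 = (m/P - m)/3 = (-m + m/P)/3 = -m/3 + m/(3*P))
L(a) = a*(9 + a)
1/L((-84 - 79)/(D + Y((-1 - 2) + 6, 7))) = 1/(((-84 - 79)/(-105 + (⅓)*((-1 - 2) + 6)*(1 - 1*7)/7))*(9 + (-84 - 79)/(-105 + (⅓)*((-1 - 2) + 6)*(1 - 1*7)/7))) = 1/((-163/(-105 + (⅓)*(-3 + 6)*(⅐)*(1 - 7)))*(9 - 163/(-105 + (⅓)*(-3 + 6)*(⅐)*(1 - 7)))) = 1/((-163/(-105 + (⅓)*3*(⅐)*(-6)))*(9 - 163/(-105 + (⅓)*3*(⅐)*(-6)))) = 1/((-163/(-105 - 6/7))*(9 - 163/(-105 - 6/7))) = 1/((-163/(-741/7))*(9 - 163/(-741/7))) = 1/((-163*(-7/741))*(9 - 163*(-7/741))) = 1/(1141*(9 + 1141/741)/741) = 1/((1141/741)*(7810/741)) = 1/(8911210/549081) = 549081/8911210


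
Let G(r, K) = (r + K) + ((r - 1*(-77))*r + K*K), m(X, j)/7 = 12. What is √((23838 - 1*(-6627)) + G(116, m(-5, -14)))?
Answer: √60109 ≈ 245.17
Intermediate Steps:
m(X, j) = 84 (m(X, j) = 7*12 = 84)
G(r, K) = K + r + K² + r*(77 + r) (G(r, K) = (K + r) + ((r + 77)*r + K²) = (K + r) + ((77 + r)*r + K²) = (K + r) + (r*(77 + r) + K²) = (K + r) + (K² + r*(77 + r)) = K + r + K² + r*(77 + r))
√((23838 - 1*(-6627)) + G(116, m(-5, -14))) = √((23838 - 1*(-6627)) + (84 + 84² + 116² + 78*116)) = √((23838 + 6627) + (84 + 7056 + 13456 + 9048)) = √(30465 + 29644) = √60109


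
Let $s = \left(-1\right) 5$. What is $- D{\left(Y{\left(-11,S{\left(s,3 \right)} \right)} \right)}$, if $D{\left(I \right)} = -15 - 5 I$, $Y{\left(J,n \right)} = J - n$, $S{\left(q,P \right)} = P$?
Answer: $-55$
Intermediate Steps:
$s = -5$
$- D{\left(Y{\left(-11,S{\left(s,3 \right)} \right)} \right)} = - (-15 - 5 \left(-11 - 3\right)) = - (-15 - -70) = - (-15 + 70) = \left(-1\right) 55 = -55$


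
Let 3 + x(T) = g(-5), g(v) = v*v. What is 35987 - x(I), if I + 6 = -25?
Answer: 35965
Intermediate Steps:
I = -31 (I = -6 - 25 = -31)
g(v) = v²
x(T) = 22 (x(T) = -3 + (-5)² = -3 + 25 = 22)
35987 - x(I) = 35987 - 1*22 = 35987 - 22 = 35965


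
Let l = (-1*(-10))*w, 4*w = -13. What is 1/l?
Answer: -2/65 ≈ -0.030769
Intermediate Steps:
w = -13/4 (w = (¼)*(-13) = -13/4 ≈ -3.2500)
l = -65/2 (l = -1*(-10)*(-13/4) = 10*(-13/4) = -65/2 ≈ -32.500)
1/l = 1/(-65/2) = -2/65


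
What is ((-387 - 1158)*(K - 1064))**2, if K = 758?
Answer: 223511472900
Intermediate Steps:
((-387 - 1158)*(K - 1064))**2 = ((-387 - 1158)*(758 - 1064))**2 = (-1545*(-306))**2 = 472770**2 = 223511472900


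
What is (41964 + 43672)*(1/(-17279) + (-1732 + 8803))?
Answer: 10462990037888/17279 ≈ 6.0553e+8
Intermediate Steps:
(41964 + 43672)*(1/(-17279) + (-1732 + 8803)) = 85636*(-1/17279 + 7071) = 85636*(122179808/17279) = 10462990037888/17279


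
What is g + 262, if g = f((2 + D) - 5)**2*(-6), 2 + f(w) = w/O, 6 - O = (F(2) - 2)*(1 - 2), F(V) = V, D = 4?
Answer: 1451/6 ≈ 241.83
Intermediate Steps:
O = 6 (O = 6 - (2 - 2)*(1 - 2) = 6 - 0*(-1) = 6 - 1*0 = 6 + 0 = 6)
f(w) = -2 + w/6
g = -121/6 (g = (-2 + ((2 + 4) - 5)/6)**2*(-6) = (-2 + (6 - 5)/6)**2*(-6) = (-2 + (1/6)*1)**2*(-6) = (-2 + 1/6)**2*(-6) = (-11/6)**2*(-6) = (121/36)*(-6) = -121/6 ≈ -20.167)
g + 262 = -121/6 + 262 = 1451/6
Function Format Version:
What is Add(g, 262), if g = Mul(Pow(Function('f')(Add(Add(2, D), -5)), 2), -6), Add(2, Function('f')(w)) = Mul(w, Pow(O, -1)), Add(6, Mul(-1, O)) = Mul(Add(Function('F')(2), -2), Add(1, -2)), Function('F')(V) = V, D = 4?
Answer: Rational(1451, 6) ≈ 241.83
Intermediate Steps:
O = 6 (O = Add(6, Mul(-1, Mul(Add(2, -2), Add(1, -2)))) = Add(6, Mul(-1, Mul(0, -1))) = Add(6, Mul(-1, 0)) = Add(6, 0) = 6)
Function('f')(w) = Add(-2, Mul(Rational(1, 6), w)) (Function('f')(w) = Add(-2, Mul(w, Pow(6, -1))) = Add(-2, Mul(w, Rational(1, 6))) = Add(-2, Mul(Rational(1, 6), w)))
g = Rational(-121, 6) (g = Mul(Pow(Add(-2, Mul(Rational(1, 6), Add(Add(2, 4), -5))), 2), -6) = Mul(Pow(Add(-2, Mul(Rational(1, 6), Add(6, -5))), 2), -6) = Mul(Pow(Add(-2, Mul(Rational(1, 6), 1)), 2), -6) = Mul(Pow(Add(-2, Rational(1, 6)), 2), -6) = Mul(Pow(Rational(-11, 6), 2), -6) = Mul(Rational(121, 36), -6) = Rational(-121, 6) ≈ -20.167)
Add(g, 262) = Add(Rational(-121, 6), 262) = Rational(1451, 6)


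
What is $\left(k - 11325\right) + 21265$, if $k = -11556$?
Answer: $-1616$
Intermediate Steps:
$\left(k - 11325\right) + 21265 = \left(-11556 - 11325\right) + 21265 = -22881 + 21265 = -1616$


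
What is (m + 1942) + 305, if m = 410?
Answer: 2657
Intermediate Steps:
(m + 1942) + 305 = (410 + 1942) + 305 = 2352 + 305 = 2657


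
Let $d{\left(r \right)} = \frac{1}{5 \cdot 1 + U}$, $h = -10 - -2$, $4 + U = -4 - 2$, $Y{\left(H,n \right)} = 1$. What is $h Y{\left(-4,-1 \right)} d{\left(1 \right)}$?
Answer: $\frac{8}{5} \approx 1.6$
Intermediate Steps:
$U = -10$ ($U = -4 - 6 = -10$)
$h = -8$ ($h = -10 + 2 = -8$)
$d{\left(r \right)} = - \frac{1}{5}$ ($d{\left(r \right)} = \frac{1}{5 \cdot 1 - 10} = \frac{1}{5 - 10} = \frac{1}{-5} = - \frac{1}{5}$)
$h Y{\left(-4,-1 \right)} d{\left(1 \right)} = \left(-8\right) 1 \left(- \frac{1}{5}\right) = \left(-8\right) \left(- \frac{1}{5}\right) = \frac{8}{5}$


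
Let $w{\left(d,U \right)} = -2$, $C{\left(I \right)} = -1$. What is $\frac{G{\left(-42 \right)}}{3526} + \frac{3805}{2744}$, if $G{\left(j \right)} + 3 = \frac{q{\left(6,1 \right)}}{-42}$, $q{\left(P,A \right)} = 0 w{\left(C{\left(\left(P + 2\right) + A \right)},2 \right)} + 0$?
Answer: $\frac{6704099}{4837672} \approx 1.3858$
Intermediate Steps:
$q{\left(P,A \right)} = 0$ ($q{\left(P,A \right)} = 0 \left(-2\right) + 0 = 0 + 0 = 0$)
$G{\left(j \right)} = -3$ ($G{\left(j \right)} = -3 + \frac{0}{-42} = -3 + 0 \left(- \frac{1}{42}\right) = -3 + 0 = -3$)
$\frac{G{\left(-42 \right)}}{3526} + \frac{3805}{2744} = - \frac{3}{3526} + \frac{3805}{2744} = \frac{6704099}{4837672}$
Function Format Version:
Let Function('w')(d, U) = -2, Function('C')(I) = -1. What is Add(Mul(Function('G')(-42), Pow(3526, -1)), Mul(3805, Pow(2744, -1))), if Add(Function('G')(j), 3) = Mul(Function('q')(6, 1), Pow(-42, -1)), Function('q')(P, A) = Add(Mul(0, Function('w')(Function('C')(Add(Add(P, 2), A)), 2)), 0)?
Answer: Rational(6704099, 4837672) ≈ 1.3858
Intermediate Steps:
Function('q')(P, A) = 0 (Function('q')(P, A) = Add(Mul(0, -2), 0) = Add(0, 0) = 0)
Function('G')(j) = -3 (Function('G')(j) = Add(-3, Mul(0, Pow(-42, -1))) = Add(-3, Mul(0, Rational(-1, 42))) = Add(-3, 0) = -3)
Add(Mul(Function('G')(-42), Pow(3526, -1)), Mul(3805, Pow(2744, -1))) = Add(Mul(-3, Pow(3526, -1)), Mul(3805, Pow(2744, -1))) = Add(Mul(-3, Rational(1, 3526)), Mul(3805, Rational(1, 2744))) = Add(Rational(-3, 3526), Rational(3805, 2744)) = Rational(6704099, 4837672)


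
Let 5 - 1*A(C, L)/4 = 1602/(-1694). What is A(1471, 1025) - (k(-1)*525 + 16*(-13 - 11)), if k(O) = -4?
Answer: 2124092/847 ≈ 2507.8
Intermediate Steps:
A(C, L) = 20144/847 (A(C, L) = 20 - 6408/(-1694) = 20 - 6408*(-1)/1694 = 20 - 4*(-801/847) = 20 + 3204/847 = 20144/847)
A(1471, 1025) - (k(-1)*525 + 16*(-13 - 11)) = 20144/847 - (-4*525 + 16*(-13 - 11)) = 20144/847 - (-2100 + 16*(-24)) = 20144/847 - (-2100 - 384) = 20144/847 - 1*(-2484) = 20144/847 + 2484 = 2124092/847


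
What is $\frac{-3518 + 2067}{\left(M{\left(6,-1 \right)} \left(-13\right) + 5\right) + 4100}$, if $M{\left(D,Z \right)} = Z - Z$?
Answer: $- \frac{1451}{4105} \approx -0.35347$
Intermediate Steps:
$M{\left(D,Z \right)} = 0$
$\frac{-3518 + 2067}{\left(M{\left(6,-1 \right)} \left(-13\right) + 5\right) + 4100} = \frac{-3518 + 2067}{\left(0 \left(-13\right) + 5\right) + 4100} = - \frac{1451}{\left(0 + 5\right) + 4100} = - \frac{1451}{5 + 4100} = - \frac{1451}{4105}$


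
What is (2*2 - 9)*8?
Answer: -40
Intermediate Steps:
(2*2 - 9)*8 = (4 - 9)*8 = -5*8 = -40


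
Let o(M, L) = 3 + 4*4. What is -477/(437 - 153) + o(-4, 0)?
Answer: 4919/284 ≈ 17.320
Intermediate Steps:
o(M, L) = 19 (o(M, L) = 3 + 16 = 19)
-477/(437 - 153) + o(-4, 0) = -477/(437 - 153) + 19 = -477/284 + 19 = 4919/284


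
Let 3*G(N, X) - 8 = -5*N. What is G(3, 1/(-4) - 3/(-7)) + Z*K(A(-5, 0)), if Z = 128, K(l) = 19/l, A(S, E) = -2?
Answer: -3655/3 ≈ -1218.3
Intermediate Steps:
G(N, X) = 8/3 - 5*N/3 (G(N, X) = 8/3 + (-5*N)/3 = 8/3 - 5*N/3)
G(3, 1/(-4) - 3/(-7)) + Z*K(A(-5, 0)) = (8/3 - 5/3*3) + 128*(19/(-2)) = (8/3 - 5) + 128*(19*(-1/2)) = -7/3 + 128*(-19/2) = -7/3 - 1216 = -3655/3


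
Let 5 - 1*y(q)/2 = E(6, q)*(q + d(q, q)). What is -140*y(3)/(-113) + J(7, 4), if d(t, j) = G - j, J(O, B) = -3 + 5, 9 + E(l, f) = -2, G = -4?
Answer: -10694/113 ≈ -94.637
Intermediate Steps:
E(l, f) = -11 (E(l, f) = -9 - 2 = -11)
J(O, B) = 2
d(t, j) = -4 - j
y(q) = -78 (y(q) = 10 - (-22)*(q + (-4 - q)) = 10 - (-22)*(-4) = 10 - 2*44 = 10 - 88 = -78)
-140*y(3)/(-113) + J(7, 4) = -(-10920)/(-113) + 2 = -(-10920)*(-1)/113 + 2 = -140*78/113 + 2 = -10920/113 + 2 = -10694/113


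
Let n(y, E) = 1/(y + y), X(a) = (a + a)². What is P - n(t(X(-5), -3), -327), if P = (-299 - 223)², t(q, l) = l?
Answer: 1634905/6 ≈ 2.7248e+5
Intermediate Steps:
X(a) = 4*a² (X(a) = (2*a)² = 4*a²)
n(y, E) = 1/(2*y)
P = 272484 (P = (-522)² = 272484)
P - n(t(X(-5), -3), -327) = 272484 - 1/(2*(-3)) = 272484 - (-1)/(2*3) = 272484 - 1*(-⅙) = 272484 + ⅙ = 1634905/6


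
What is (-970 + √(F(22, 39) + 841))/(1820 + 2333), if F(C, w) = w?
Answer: -970/4153 + 4*√55/4153 ≈ -0.22642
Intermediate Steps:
(-970 + √(F(22, 39) + 841))/(1820 + 2333) = (-970 + √(39 + 841))/(1820 + 2333) = (-970 + √880)/4153 = (-970 + 4*√55)*(1/4153) = -970/4153 + 4*√55/4153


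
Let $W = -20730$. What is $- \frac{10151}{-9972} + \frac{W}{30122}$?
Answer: $\frac{49524431}{150188292} \approx 0.32975$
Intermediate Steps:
$- \frac{10151}{-9972} + \frac{W}{30122} = - \frac{10151}{-9972} - \frac{20730}{30122} = \left(-10151\right) \left(- \frac{1}{9972}\right) - \frac{10365}{15061} = \frac{10151}{9972} - \frac{10365}{15061} = \frac{49524431}{150188292}$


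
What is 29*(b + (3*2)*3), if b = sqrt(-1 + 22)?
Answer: 522 + 29*sqrt(21) ≈ 654.89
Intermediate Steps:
b = sqrt(21) ≈ 4.5826
29*(b + (3*2)*3) = 29*(sqrt(21) + (3*2)*3) = 29*(sqrt(21) + 6*3) = 29*(sqrt(21) + 18) = 29*(18 + sqrt(21)) = 522 + 29*sqrt(21)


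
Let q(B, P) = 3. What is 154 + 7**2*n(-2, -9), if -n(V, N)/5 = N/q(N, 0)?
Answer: 889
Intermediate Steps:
n(V, N) = -5*N/3
154 + 7**2*n(-2, -9) = 154 + 7**2*(-5/3*(-9)) = 154 + 49*15 = 154 + 735 = 889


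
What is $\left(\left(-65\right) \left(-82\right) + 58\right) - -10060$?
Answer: $15448$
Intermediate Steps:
$\left(\left(-65\right) \left(-82\right) + 58\right) - -10060 = \left(5330 + 58\right) + 10060 = 5388 + 10060 = 15448$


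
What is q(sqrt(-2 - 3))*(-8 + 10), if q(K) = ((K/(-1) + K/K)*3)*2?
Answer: 12 - 12*I*sqrt(5) ≈ 12.0 - 26.833*I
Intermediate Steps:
q(K) = 6 - 6*K (q(K) = ((K*(-1) + 1)*3)*2 = ((-K + 1)*3)*2 = ((1 - K)*3)*2 = (3 - 3*K)*2 = 6 - 6*K)
q(sqrt(-2 - 3))*(-8 + 10) = (6 - 6*sqrt(-2 - 3))*(-8 + 10) = (6 - 6*I*sqrt(5))*2 = 12 - 12*I*sqrt(5)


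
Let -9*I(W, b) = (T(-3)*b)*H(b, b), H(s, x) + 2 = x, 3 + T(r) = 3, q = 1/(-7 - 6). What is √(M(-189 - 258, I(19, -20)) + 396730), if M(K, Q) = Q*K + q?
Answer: √67047357/13 ≈ 629.87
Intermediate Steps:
q = -1/13 (q = 1/(-13) = -1/13 ≈ -0.076923)
T(r) = 0 (T(r) = -3 + 3 = 0)
H(s, x) = -2 + x
I(W, b) = 0 (I(W, b) = -0*b*(-2 + b)/9 = -0*(-2 + b) = -⅑*0 = 0)
M(K, Q) = -1/13 + K*Q (M(K, Q) = Q*K - 1/13 = K*Q - 1/13 = -1/13 + K*Q)
√(M(-189 - 258, I(19, -20)) + 396730) = √((-1/13 + (-189 - 258)*0) + 396730) = √((-1/13 - 447*0) + 396730) = √((-1/13 + 0) + 396730) = √(-1/13 + 396730) = √(5157489/13) = √67047357/13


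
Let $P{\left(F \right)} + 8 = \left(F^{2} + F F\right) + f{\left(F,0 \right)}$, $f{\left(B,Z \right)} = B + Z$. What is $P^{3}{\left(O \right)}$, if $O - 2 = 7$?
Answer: $4330747$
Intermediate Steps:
$O = 9$ ($O = 2 + 7 = 9$)
$P{\left(F \right)} = -8 + F + 2 F^{2}$ ($P{\left(F \right)} = -8 + \left(\left(F^{2} + F F\right) + \left(F + 0\right)\right) = -8 + \left(\left(F^{2} + F^{2}\right) + F\right) = -8 + \left(2 F^{2} + F\right) = -8 + \left(F + 2 F^{2}\right) = -8 + F + 2 F^{2}$)
$P^{3}{\left(O \right)} = \left(-8 + 9 + 2 \cdot 9^{2}\right)^{3} = \left(-8 + 9 + 2 \cdot 81\right)^{3} = \left(-8 + 9 + 162\right)^{3} = 163^{3} = 4330747$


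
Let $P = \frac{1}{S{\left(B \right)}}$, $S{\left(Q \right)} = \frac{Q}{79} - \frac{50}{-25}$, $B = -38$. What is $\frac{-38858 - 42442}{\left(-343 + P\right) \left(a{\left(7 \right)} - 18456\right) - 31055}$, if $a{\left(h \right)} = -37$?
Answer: $- \frac{9756000}{755984333} \approx -0.012905$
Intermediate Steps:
$S{\left(Q \right)} = 2 + \frac{Q}{79}$ ($S{\left(Q \right)} = Q \frac{1}{79} - -2 = \frac{Q}{79} + 2 = 2 + \frac{Q}{79}$)
$P = \frac{79}{120}$ ($P = \frac{1}{2 + \frac{1}{79} \left(-38\right)} = \frac{1}{2 - \frac{38}{79}} = \frac{1}{\frac{120}{79}} = \frac{79}{120} \approx 0.65833$)
$\frac{-38858 - 42442}{\left(-343 + P\right) \left(a{\left(7 \right)} - 18456\right) - 31055} = \frac{-38858 - 42442}{\left(-343 + \frac{79}{120}\right) \left(-37 - 18456\right) - 31055} = - \frac{81300}{\left(- \frac{41081}{120}\right) \left(-18493\right) - 31055} = - \frac{81300}{\frac{759710933}{120} - 31055} = - \frac{81300}{\frac{755984333}{120}} = \left(-81300\right) \frac{120}{755984333} = - \frac{9756000}{755984333}$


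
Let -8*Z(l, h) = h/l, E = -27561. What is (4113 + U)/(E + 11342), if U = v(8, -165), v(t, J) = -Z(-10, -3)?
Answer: -329043/1297520 ≈ -0.25359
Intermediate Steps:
Z(l, h) = -h/(8*l)
v(t, J) = 3/80 (v(t, J) = -(-1)*(-3)/(8*(-10)) = -(-1)*(-3)*(-1)/(8*10) = -1*(-3/80) = 3/80)
U = 3/80 ≈ 0.037500
(4113 + U)/(E + 11342) = (4113 + 3/80)/(-27561 + 11342) = (329043/80)/(-16219) = (329043/80)*(-1/16219) = -329043/1297520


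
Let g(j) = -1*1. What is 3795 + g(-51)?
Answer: 3794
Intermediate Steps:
g(j) = -1
3795 + g(-51) = 3795 - 1 = 3794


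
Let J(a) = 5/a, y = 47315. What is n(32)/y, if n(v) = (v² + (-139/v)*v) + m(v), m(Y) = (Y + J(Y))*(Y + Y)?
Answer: 2943/47315 ≈ 0.062200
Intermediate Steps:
m(Y) = 2*Y*(Y + 5/Y) (m(Y) = (Y + 5/Y)*(Y + Y) = (Y + 5/Y)*(2*Y) = 2*Y*(Y + 5/Y))
n(v) = -129 + 3*v² (n(v) = (v² + (-139/v)*v) + (10 + 2*v²) = (v² - 139) + (10 + 2*v²) = (-139 + v²) + (10 + 2*v²) = -129 + 3*v²)
n(32)/y = (-129 + 3*32²)/47315 = (-129 + 3*1024)*(1/47315) = (-129 + 3072)*(1/47315) = 2943*(1/47315) = 2943/47315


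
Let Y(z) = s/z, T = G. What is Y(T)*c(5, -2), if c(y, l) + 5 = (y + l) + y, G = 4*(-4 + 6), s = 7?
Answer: 21/8 ≈ 2.6250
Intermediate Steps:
G = 8 (G = 4*2 = 8)
c(y, l) = -5 + l + 2*y (c(y, l) = -5 + ((y + l) + y) = -5 + ((l + y) + y) = -5 + (l + 2*y) = -5 + l + 2*y)
T = 8
Y(z) = 7/z
Y(T)*c(5, -2) = (7/8)*(-5 - 2 + 2*5) = (7*(⅛))*(-5 - 2 + 10) = (7/8)*3 = 21/8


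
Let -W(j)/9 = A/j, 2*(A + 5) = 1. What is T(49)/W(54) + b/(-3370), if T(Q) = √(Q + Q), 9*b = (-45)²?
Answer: -45/674 + 28*√2/3 ≈ 13.133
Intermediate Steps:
A = -9/2 (A = -5 + (½)*1 = -5 + ½ = -9/2 ≈ -4.5000)
W(j) = 81/(2*j) (W(j) = -(-81)/(2*j) = 81/(2*j))
b = 225 (b = (⅑)*(-45)² = (⅑)*2025 = 225)
T(Q) = √2*√Q (T(Q) = √(2*Q) = √2*√Q)
T(49)/W(54) + b/(-3370) = (√2*√49)/(((81/2)/54)) + 225/(-3370) = (√2*7)/(((81/2)*(1/54))) + 225*(-1/3370) = (7*√2)/(¾) - 45/674 = (7*√2)*(4/3) - 45/674 = 28*√2/3 - 45/674 = -45/674 + 28*√2/3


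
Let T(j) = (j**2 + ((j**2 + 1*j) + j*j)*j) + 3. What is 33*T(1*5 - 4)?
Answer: 231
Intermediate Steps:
T(j) = 3 + j**2 + j*(j + 2*j**2) (T(j) = (j**2 + ((j**2 + j) + j**2)*j) + 3 = (j**2 + ((j + j**2) + j**2)*j) + 3 = (j**2 + (j + 2*j**2)*j) + 3 = (j**2 + j*(j + 2*j**2)) + 3 = 3 + j**2 + j*(j + 2*j**2))
33*T(1*5 - 4) = 33*(3 + 2*(1*5 - 4)**2 + 2*(1*5 - 4)**3) = 33*(3 + 2*(5 - 4)**2 + 2*(5 - 4)**3) = 33*(3 + 2*1**2 + 2*1**3) = 33*(3 + 2*1 + 2*1) = 33*(3 + 2 + 2) = 33*7 = 231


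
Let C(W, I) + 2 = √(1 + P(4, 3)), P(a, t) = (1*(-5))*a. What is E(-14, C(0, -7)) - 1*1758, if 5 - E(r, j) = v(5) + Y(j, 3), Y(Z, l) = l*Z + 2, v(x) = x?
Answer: -1754 - 3*I*√19 ≈ -1754.0 - 13.077*I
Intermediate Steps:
P(a, t) = -5*a
C(W, I) = -2 + I*√19 (C(W, I) = -2 + √(1 - 5*4) = -2 + √(1 - 20) = -2 + √(-19) = -2 + I*√19)
Y(Z, l) = 2 + Z*l (Y(Z, l) = Z*l + 2 = 2 + Z*l)
E(r, j) = -2 - 3*j (E(r, j) = 5 - (5 + (2 + j*3)) = 5 - (5 + (2 + 3*j)) = 5 - (7 + 3*j) = 5 + (-7 - 3*j) = -2 - 3*j)
E(-14, C(0, -7)) - 1*1758 = (-2 - 3*(-2 + I*√19)) - 1*1758 = (-2 + (6 - 3*I*√19)) - 1758 = (4 - 3*I*√19) - 1758 = -1754 - 3*I*√19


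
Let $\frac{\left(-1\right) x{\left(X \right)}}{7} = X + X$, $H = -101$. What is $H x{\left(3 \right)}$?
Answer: $4242$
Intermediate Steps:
$x{\left(X \right)} = - 14 X$ ($x{\left(X \right)} = - 7 \left(X + X\right) = - 7 \cdot 2 X = - 14 X$)
$H x{\left(3 \right)} = - 101 \left(\left(-14\right) 3\right) = \left(-101\right) \left(-42\right) = 4242$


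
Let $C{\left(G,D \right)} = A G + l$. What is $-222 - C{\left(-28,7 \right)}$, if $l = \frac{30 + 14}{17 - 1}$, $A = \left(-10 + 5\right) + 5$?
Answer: $- \frac{899}{4} \approx -224.75$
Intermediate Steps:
$A = 0$ ($A = -5 + 5 = 0$)
$l = \frac{11}{4}$ ($l = \frac{44}{16} = 44 \cdot \frac{1}{16} = \frac{11}{4} \approx 2.75$)
$C{\left(G,D \right)} = \frac{11}{4}$ ($C{\left(G,D \right)} = 0 G + \frac{11}{4} = 0 + \frac{11}{4} = \frac{11}{4}$)
$-222 - C{\left(-28,7 \right)} = -222 - \frac{11}{4} = - \frac{899}{4}$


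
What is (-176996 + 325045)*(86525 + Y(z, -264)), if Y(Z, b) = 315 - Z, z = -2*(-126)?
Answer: 12819266812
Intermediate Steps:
z = 252
(-176996 + 325045)*(86525 + Y(z, -264)) = (-176996 + 325045)*(86525 + (315 - 1*252)) = 148049*(86525 + (315 - 252)) = 148049*(86525 + 63) = 148049*86588 = 12819266812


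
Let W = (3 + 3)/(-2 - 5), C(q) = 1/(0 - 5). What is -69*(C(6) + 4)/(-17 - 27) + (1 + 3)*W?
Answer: 3897/1540 ≈ 2.5305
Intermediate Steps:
C(q) = -1/5 (C(q) = 1/(-5) = -1/5)
W = -6/7 (W = 6/(-7) = 6*(-1/7) = -6/7 ≈ -0.85714)
-69*(C(6) + 4)/(-17 - 27) + (1 + 3)*W = -69*(-1/5 + 4)/(-17 - 27) + (1 + 3)*(-6/7) = -1311/(5*(-44)) + 4*(-6/7) = -1311*(-1)/(5*44) - 24/7 = -69*(-19/220) - 24/7 = 1311/220 - 24/7 = 3897/1540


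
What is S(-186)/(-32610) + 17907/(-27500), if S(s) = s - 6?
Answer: -19288909/29892500 ≈ -0.64528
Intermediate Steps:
S(s) = -6 + s
S(-186)/(-32610) + 17907/(-27500) = (-6 - 186)/(-32610) + 17907/(-27500) = -192*(-1/32610) + 17907*(-1/27500) = 32/5435 - 17907/27500 = -19288909/29892500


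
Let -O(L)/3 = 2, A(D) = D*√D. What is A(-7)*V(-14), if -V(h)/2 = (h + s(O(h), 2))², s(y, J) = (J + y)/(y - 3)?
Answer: 208376*I*√7/81 ≈ 6806.3*I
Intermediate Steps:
A(D) = D^(3/2)
O(L) = -6 (O(L) = -3*2 = -6)
s(y, J) = (J + y)/(-3 + y)
V(h) = -2*(4/9 + h)² (V(h) = -2*(h + (2 - 6)/(-3 - 6))² = -2*(h - 4/(-9))² = -2*(h - ⅑*(-4))² = -2*(h + 4/9)² = -2*(4/9 + h)²)
A(-7)*V(-14) = (-7)^(3/2)*(-2*(4 + 9*(-14))²/81) = (-7*I*√7)*(-2*(4 - 126)²/81) = (-7*I*√7)*(-2/81*(-122)²) = (-7*I*√7)*(-2/81*14884) = -7*I*√7*(-29768/81) = 208376*I*√7/81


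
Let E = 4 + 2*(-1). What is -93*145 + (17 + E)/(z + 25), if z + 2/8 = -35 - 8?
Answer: -984481/73 ≈ -13486.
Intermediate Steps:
z = -173/4 (z = -1/4 + (-35 - 8) = -1/4 - 43 = -173/4 ≈ -43.250)
E = 2 (E = 4 - 2 = 2)
-93*145 + (17 + E)/(z + 25) = -93*145 + (17 + 2)/(-173/4 + 25) = -13485 + 19/(-73/4) = -13485 + 19*(-4/73) = -13485 - 76/73 = -984481/73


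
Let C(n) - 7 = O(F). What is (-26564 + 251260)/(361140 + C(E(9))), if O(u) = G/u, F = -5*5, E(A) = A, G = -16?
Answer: 5617400/9028691 ≈ 0.62217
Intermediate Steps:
F = -25
O(u) = -16/u
C(n) = 191/25 (C(n) = 7 - 16/(-25) = 7 - 16*(-1/25) = 7 + 16/25 = 191/25)
(-26564 + 251260)/(361140 + C(E(9))) = (-26564 + 251260)/(361140 + 191/25) = 224696/(9028691/25) = 224696*(25/9028691) = 5617400/9028691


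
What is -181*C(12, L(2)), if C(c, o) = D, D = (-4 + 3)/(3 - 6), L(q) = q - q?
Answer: -181/3 ≈ -60.333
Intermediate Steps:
L(q) = 0
D = ⅓ (D = -1/(-3) = -1*(-⅓) = ⅓ ≈ 0.33333)
C(c, o) = ⅓
-181*C(12, L(2)) = -181*⅓ = -181/3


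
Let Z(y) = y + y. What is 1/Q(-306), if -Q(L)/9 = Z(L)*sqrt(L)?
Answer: -I*sqrt(34)/561816 ≈ -1.0379e-5*I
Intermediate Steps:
Z(y) = 2*y
Q(L) = -18*L**(3/2) (Q(L) = -9*2*L*sqrt(L) = -18*L**(3/2))
1/Q(-306) = 1/(-(-16524)*I*sqrt(34)) = 1/(16524*I*sqrt(34)) = -I*sqrt(34)/561816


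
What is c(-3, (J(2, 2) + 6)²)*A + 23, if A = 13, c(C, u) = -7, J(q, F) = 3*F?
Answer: -68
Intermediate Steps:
c(-3, (J(2, 2) + 6)²)*A + 23 = -7*13 + 23 = -91 + 23 = -68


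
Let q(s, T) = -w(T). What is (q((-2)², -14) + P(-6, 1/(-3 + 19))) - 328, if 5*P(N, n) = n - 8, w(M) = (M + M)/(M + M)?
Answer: -26447/80 ≈ -330.59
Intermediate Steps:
w(M) = 1 (w(M) = (2*M)/((2*M)) = (2*M)*(1/(2*M)) = 1)
q(s, T) = -1 (q(s, T) = -1*1 = -1)
P(N, n) = -8/5 + n/5 (P(N, n) = (n - 8)/5 = (-8 + n)/5 = -8/5 + n/5)
(q((-2)², -14) + P(-6, 1/(-3 + 19))) - 328 = (-1 + (-8/5 + 1/(5*(-3 + 19)))) - 328 = (-1 + (-8/5 + (⅕)/16)) - 328 = (-1 + (-8/5 + (⅕)*(1/16))) - 328 = (-1 + (-8/5 + 1/80)) - 328 = (-1 - 127/80) - 328 = -207/80 - 328 = -26447/80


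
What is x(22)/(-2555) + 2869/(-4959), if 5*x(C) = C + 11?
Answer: -1937638/3334275 ≈ -0.58113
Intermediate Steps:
x(C) = 11/5 + C/5 (x(C) = (C + 11)/5 = (11 + C)/5 = 11/5 + C/5)
x(22)/(-2555) + 2869/(-4959) = (11/5 + (1/5)*22)/(-2555) + 2869/(-4959) = (11/5 + 22/5)*(-1/2555) + 2869*(-1/4959) = (33/5)*(-1/2555) - 151/261 = -33/12775 - 151/261 = -1937638/3334275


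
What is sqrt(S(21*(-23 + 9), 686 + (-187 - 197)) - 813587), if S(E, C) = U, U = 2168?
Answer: I*sqrt(811419) ≈ 900.79*I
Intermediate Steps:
S(E, C) = 2168
sqrt(S(21*(-23 + 9), 686 + (-187 - 197)) - 813587) = sqrt(2168 - 813587) = sqrt(-811419) = I*sqrt(811419)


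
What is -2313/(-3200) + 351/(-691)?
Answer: 475083/2211200 ≈ 0.21485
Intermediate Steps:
-2313/(-3200) + 351/(-691) = -2313*(-1/3200) + 351*(-1/691) = 2313/3200 - 351/691 = 475083/2211200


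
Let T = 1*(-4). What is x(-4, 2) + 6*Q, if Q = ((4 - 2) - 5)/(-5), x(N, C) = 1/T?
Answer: 67/20 ≈ 3.3500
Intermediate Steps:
T = -4
x(N, C) = -1/4 (x(N, C) = 1/(-4) = -1/4)
Q = 3/5 (Q = -(2 - 5)/5 = -1/5*(-3) = 3/5 ≈ 0.60000)
x(-4, 2) + 6*Q = -1/4 + 6*(3/5) = -1/4 + 18/5 = 67/20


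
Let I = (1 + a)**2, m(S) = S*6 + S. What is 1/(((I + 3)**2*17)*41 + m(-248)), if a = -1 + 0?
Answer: 1/4537 ≈ 0.00022041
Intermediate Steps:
a = -1
m(S) = 7*S (m(S) = 6*S + S = 7*S)
I = 0 (I = (1 - 1)**2 = 0**2 = 0)
1/(((I + 3)**2*17)*41 + m(-248)) = 1/(((0 + 3)**2*17)*41 + 7*(-248)) = 1/((3**2*17)*41 - 1736) = 1/((9*17)*41 - 1736) = 1/(153*41 - 1736) = 1/(6273 - 1736) = 1/4537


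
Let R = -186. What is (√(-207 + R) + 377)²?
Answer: (377 + I*√393)² ≈ 1.4174e+5 + 14947.0*I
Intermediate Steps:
(√(-207 + R) + 377)² = (√(-207 - 186) + 377)² = (√(-393) + 377)² = (I*√393 + 377)² = (377 + I*√393)²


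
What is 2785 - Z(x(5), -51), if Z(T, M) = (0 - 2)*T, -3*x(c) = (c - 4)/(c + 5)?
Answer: 41774/15 ≈ 2784.9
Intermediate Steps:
x(c) = -(-4 + c)/(3*(5 + c)) (x(c) = -(c - 4)/(3*(c + 5)) = -(-4 + c)/(3*(5 + c)))
Z(T, M) = -2*T
2785 - Z(x(5), -51) = 2785 - (-2)*(4 - 1*5)/(3*(5 + 5)) = 2785 - (-2)*(⅓)*(4 - 5)/10 = 2785 - (-2)*(⅓)*(⅒)*(-1) = 2785 - (-2)*(-1)/30 = 2785 - 1*1/15 = 2785 - 1/15 = 41774/15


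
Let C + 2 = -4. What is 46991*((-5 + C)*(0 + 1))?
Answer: -516901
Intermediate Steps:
C = -6 (C = -2 - 4 = -6)
46991*((-5 + C)*(0 + 1)) = 46991*((-5 - 6)*(0 + 1)) = 46991*(-11*1) = 46991*(-11) = -516901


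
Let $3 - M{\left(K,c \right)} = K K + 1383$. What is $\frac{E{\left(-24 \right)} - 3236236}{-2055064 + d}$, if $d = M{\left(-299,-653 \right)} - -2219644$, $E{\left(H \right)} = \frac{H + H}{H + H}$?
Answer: $- \frac{3236235}{73799} \approx -43.852$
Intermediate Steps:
$M{\left(K,c \right)} = -1380 - K^{2}$ ($M{\left(K,c \right)} = 3 - \left(K K + 1383\right) = 3 - \left(K^{2} + 1383\right) = 3 - \left(1383 + K^{2}\right) = -1380 - K^{2}$)
$E{\left(H \right)} = 1$ ($E{\left(H \right)} = \frac{2 H}{2 H} = 2 H \frac{1}{2 H} = 1$)
$d = 2128863$ ($d = \left(-1380 - \left(-299\right)^{2}\right) - -2219644 = \left(-1380 - 89401\right) + 2219644 = -90781 + 2219644 = 2128863$)
$\frac{E{\left(-24 \right)} - 3236236}{-2055064 + d} = \frac{1 - 3236236}{-2055064 + 2128863} = - \frac{3236235}{73799}$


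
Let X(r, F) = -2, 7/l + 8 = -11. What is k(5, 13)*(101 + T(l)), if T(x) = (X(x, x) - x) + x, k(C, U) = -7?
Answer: -693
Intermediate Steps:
l = -7/19 (l = 7/(-8 - 11) = 7/(-19) = 7*(-1/19) = -7/19 ≈ -0.36842)
T(x) = -2 (T(x) = (-2 - x) + x = -2)
k(5, 13)*(101 + T(l)) = -7*(101 - 2) = -7*99 = -693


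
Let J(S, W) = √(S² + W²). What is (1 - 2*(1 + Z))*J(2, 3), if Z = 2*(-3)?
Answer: 11*√13 ≈ 39.661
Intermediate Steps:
Z = -6
(1 - 2*(1 + Z))*J(2, 3) = (1 - 2*(1 - 6))*√(2² + 3²) = (1 - 2*(-5))*√(4 + 9) = (1 + 10)*√13 = 11*√13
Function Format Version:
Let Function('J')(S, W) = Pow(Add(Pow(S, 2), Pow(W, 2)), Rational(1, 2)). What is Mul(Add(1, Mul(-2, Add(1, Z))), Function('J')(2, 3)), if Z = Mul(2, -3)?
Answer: Mul(11, Pow(13, Rational(1, 2))) ≈ 39.661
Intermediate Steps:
Z = -6
Mul(Add(1, Mul(-2, Add(1, Z))), Function('J')(2, 3)) = Mul(Add(1, Mul(-2, Add(1, -6))), Pow(Add(Pow(2, 2), Pow(3, 2)), Rational(1, 2))) = Mul(Add(1, Mul(-2, -5)), Pow(Add(4, 9), Rational(1, 2))) = Mul(Add(1, 10), Pow(13, Rational(1, 2))) = Mul(11, Pow(13, Rational(1, 2)))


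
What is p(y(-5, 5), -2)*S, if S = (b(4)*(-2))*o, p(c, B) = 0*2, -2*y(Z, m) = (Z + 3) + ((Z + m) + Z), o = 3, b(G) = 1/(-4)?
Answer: 0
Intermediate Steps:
b(G) = -1/4
y(Z, m) = -3/2 - 3*Z/2 - m/2 (y(Z, m) = -((Z + 3) + ((Z + m) + Z))/2 = -((3 + Z) + (m + 2*Z))/2 = -(3 + m + 3*Z)/2 = -3/2 - 3*Z/2 - m/2)
p(c, B) = 0
S = 3/2 (S = -1/4*(-2)*3 = (1/2)*3 = 3/2 ≈ 1.5000)
p(y(-5, 5), -2)*S = 0*(3/2) = 0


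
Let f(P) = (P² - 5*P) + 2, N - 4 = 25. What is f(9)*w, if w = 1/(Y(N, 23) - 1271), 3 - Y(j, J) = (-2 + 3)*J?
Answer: -38/1291 ≈ -0.029435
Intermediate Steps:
N = 29 (N = 4 + 25 = 29)
f(P) = 2 + P² - 5*P
Y(j, J) = 3 - J (Y(j, J) = 3 - (-2 + 3)*J = 3 - J)
w = -1/1291 (w = 1/((3 - 1*23) - 1271) = 1/((3 - 23) - 1271) = 1/(-20 - 1271) = 1/(-1291) = -1/1291 ≈ -0.00077459)
f(9)*w = (2 + 9² - 5*9)*(-1/1291) = (2 + 81 - 45)*(-1/1291) = 38*(-1/1291) = -38/1291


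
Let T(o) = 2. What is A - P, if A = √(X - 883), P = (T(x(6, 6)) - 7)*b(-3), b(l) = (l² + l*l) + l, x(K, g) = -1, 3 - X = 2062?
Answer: 75 + I*√2942 ≈ 75.0 + 54.24*I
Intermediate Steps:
X = -2059 (X = 3 - 1*2062 = 3 - 2062 = -2059)
b(l) = l + 2*l² (b(l) = (l² + l²) + l = 2*l² + l = l + 2*l²)
P = -75 (P = (2 - 7)*(-3*(1 + 2*(-3))) = -(-15)*(1 - 6) = -(-15)*(-5) = -5*15 = -75)
A = I*√2942 (A = √(-2059 - 883) = √(-2942) = I*√2942 ≈ 54.24*I)
A - P = I*√2942 - 1*(-75) = I*√2942 + 75 = 75 + I*√2942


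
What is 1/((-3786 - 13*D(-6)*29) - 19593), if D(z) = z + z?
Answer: -1/18855 ≈ -5.3036e-5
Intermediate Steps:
D(z) = 2*z
1/((-3786 - 13*D(-6)*29) - 19593) = 1/((-3786 - 26*(-6)*29) - 19593) = 1/((-3786 - 13*(-12)*29) - 19593) = 1/((-3786 + 156*29) - 19593) = 1/((-3786 + 4524) - 19593) = 1/(738 - 19593) = 1/(-18855) = -1/18855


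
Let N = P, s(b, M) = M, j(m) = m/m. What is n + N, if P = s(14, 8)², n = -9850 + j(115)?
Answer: -9785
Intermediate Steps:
j(m) = 1
n = -9849 (n = -9850 + 1 = -9849)
P = 64 (P = 8² = 64)
N = 64
n + N = -9849 + 64 = -9785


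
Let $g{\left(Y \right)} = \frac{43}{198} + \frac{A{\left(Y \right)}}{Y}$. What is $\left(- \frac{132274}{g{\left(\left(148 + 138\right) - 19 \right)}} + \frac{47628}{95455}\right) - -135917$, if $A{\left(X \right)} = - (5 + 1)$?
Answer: $- \frac{177985344229787}{327506105} \approx -5.4346 \cdot 10^{5}$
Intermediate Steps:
$A{\left(X \right)} = -6$ ($A{\left(X \right)} = \left(-1\right) 6 = -6$)
$g{\left(Y \right)} = \frac{43}{198} - \frac{6}{Y}$
$\left(- \frac{132274}{g{\left(\left(148 + 138\right) - 19 \right)}} + \frac{47628}{95455}\right) - -135917 = \left(- \frac{132274}{\frac{43}{198} - \frac{6}{\left(148 + 138\right) - 19}} + \frac{47628}{95455}\right) - -135917 = \left(- \frac{132274}{\frac{43}{198} - \frac{6}{286 - 19}} + 47628 \cdot \frac{1}{95455}\right) + 135917 = \left(- \frac{132274}{\frac{43}{198} - \frac{6}{267}} + \frac{47628}{95455}\right) + 135917 = \left(- \frac{132274}{\frac{43}{198} - \frac{2}{89}} + \frac{47628}{95455}\right) + 135917 = \left(- \frac{132274}{\frac{3431}{17622}} + \frac{47628}{95455}\right) + 135917 = \left(\left(-132274\right) \frac{17622}{3431} + \frac{47628}{95455}\right) + 135917 = \left(- \frac{2330932428}{3431} + \frac{47628}{95455}\right) + 135917 = - \frac{222498991503072}{327506105} + 135917 = - \frac{177985344229787}{327506105}$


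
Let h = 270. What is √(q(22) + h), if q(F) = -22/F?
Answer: √269 ≈ 16.401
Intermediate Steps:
√(q(22) + h) = √(-22/22 + 270) = √(-22*1/22 + 270) = √(-1 + 270) = √269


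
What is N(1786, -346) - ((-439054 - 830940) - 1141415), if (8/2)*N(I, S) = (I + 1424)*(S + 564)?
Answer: 2586354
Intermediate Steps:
N(I, S) = (564 + S)*(1424 + I)/4 (N(I, S) = ((I + 1424)*(S + 564))/4 = ((1424 + I)*(564 + S))/4 = ((564 + S)*(1424 + I))/4 = (564 + S)*(1424 + I)/4)
N(1786, -346) - ((-439054 - 830940) - 1141415) = (200784 + 141*1786 + 356*(-346) + (1/4)*1786*(-346)) - ((-439054 - 830940) - 1141415) = (200784 + 251826 - 123176 - 154489) - (-1269994 - 1141415) = 174945 - 1*(-2411409) = 174945 + 2411409 = 2586354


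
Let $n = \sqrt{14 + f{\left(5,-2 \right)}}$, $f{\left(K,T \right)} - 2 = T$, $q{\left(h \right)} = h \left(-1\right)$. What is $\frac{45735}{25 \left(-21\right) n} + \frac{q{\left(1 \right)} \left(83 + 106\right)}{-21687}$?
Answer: $\frac{63}{7229} - \frac{3049 \sqrt{14}}{490} \approx -23.274$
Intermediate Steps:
$q{\left(h \right)} = - h$
$f{\left(K,T \right)} = 2 + T$
$n = \sqrt{14}$ ($n = \sqrt{14 + \left(2 - 2\right)} = \sqrt{14 + 0} = \sqrt{14} \approx 3.7417$)
$\frac{45735}{25 \left(-21\right) n} + \frac{q{\left(1 \right)} \left(83 + 106\right)}{-21687} = \frac{45735}{25 \left(-21\right) \sqrt{14}} + \frac{\left(-1\right) 1 \left(83 + 106\right)}{-21687} = \frac{45735}{\left(-525\right) \sqrt{14}} + \left(-1\right) 189 \left(- \frac{1}{21687}\right) = 45735 \left(- \frac{\sqrt{14}}{7350}\right) - - \frac{63}{7229} = - \frac{3049 \sqrt{14}}{490} + \frac{63}{7229} = \frac{63}{7229} - \frac{3049 \sqrt{14}}{490}$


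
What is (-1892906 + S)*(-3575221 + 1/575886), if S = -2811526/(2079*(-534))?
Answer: 2163384087037399000318475/319670287398 ≈ 6.7676e+12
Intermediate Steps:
S = 1405763/555093 (S = -2811526/(-1110186) = -2811526*(-1/1110186) = 1405763/555093 ≈ 2.5325)
(-1892906 + S)*(-3575221 + 1/575886) = (-1892906 + 1405763/555093)*(-3575221 + 1/575886) = -1050737464495*(-3575221 + 1/575886)/555093 = -1050737464495/555093*(-2058919720805/575886) = 2163384087037399000318475/319670287398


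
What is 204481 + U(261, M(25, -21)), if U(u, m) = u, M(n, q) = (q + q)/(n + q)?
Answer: 204742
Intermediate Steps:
M(n, q) = 2*q/(n + q) (M(n, q) = (2*q)/(n + q) = 2*q/(n + q))
204481 + U(261, M(25, -21)) = 204481 + 261 = 204742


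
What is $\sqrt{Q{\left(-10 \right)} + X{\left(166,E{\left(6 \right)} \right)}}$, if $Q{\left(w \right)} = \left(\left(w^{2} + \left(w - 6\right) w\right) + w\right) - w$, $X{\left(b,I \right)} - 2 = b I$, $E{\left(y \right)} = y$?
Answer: $\sqrt{1258} \approx 35.468$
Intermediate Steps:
$X{\left(b,I \right)} = 2 + I b$ ($X{\left(b,I \right)} = 2 + b I = 2 + I b$)
$Q{\left(w \right)} = w^{2} + w \left(-6 + w\right)$ ($Q{\left(w \right)} = \left(\left(w^{2} + \left(w - 6\right) w\right) + w\right) - w = \left(\left(w^{2} + \left(-6 + w\right) w\right) + w\right) - w = \left(\left(w^{2} + w \left(-6 + w\right)\right) + w\right) - w = \left(w + w^{2} + w \left(-6 + w\right)\right) - w = w^{2} + w \left(-6 + w\right)$)
$\sqrt{Q{\left(-10 \right)} + X{\left(166,E{\left(6 \right)} \right)}} = \sqrt{2 \left(-10\right) \left(-3 - 10\right) + \left(2 + 6 \cdot 166\right)} = \sqrt{2 \left(-10\right) \left(-13\right) + \left(2 + 996\right)} = \sqrt{260 + 998} = \sqrt{1258}$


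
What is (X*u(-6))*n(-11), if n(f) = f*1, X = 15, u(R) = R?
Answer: 990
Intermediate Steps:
n(f) = f
(X*u(-6))*n(-11) = (15*(-6))*(-11) = -90*(-11) = 990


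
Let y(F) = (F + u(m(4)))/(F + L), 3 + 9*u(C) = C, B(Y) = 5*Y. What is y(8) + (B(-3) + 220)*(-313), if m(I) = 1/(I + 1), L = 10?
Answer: -25986652/405 ≈ -64165.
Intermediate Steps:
m(I) = 1/(1 + I)
u(C) = -⅓ + C/9
y(F) = (-14/45 + F)/(10 + F) (y(F) = (F + (-⅓ + 1/(9*(1 + 4))))/(F + 10) = (F + (-⅓ + (⅑)/5))/(10 + F) = (F + (-⅓ + (⅑)*(⅕)))/(10 + F) = (F + (-⅓ + 1/45))/(10 + F) = (F - 14/45)/(10 + F) = (-14/45 + F)/(10 + F))
y(8) + (B(-3) + 220)*(-313) = (-14/45 + 8)/(10 + 8) + (5*(-3) + 220)*(-313) = (346/45)/18 + (-15 + 220)*(-313) = (1/18)*(346/45) + 205*(-313) = 173/405 - 64165 = -25986652/405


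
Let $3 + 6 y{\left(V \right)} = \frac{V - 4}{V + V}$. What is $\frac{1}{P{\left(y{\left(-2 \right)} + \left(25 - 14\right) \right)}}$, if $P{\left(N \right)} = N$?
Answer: $\frac{4}{43} \approx 0.093023$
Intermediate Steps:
$y{\left(V \right)} = - \frac{1}{2} + \frac{-4 + V}{12 V}$ ($y{\left(V \right)} = - \frac{1}{2} + \frac{\left(V - 4\right) \frac{1}{V + V}}{6} = - \frac{1}{2} + \frac{\left(-4 + V\right) \frac{1}{2 V}}{6} = - \frac{1}{2} + \frac{\frac{1}{2} \frac{1}{V} \left(-4 + V\right)}{6} = - \frac{1}{2} + \frac{-4 + V}{12 V}$)
$\frac{1}{P{\left(y{\left(-2 \right)} + \left(25 - 14\right) \right)}} = \frac{1}{\frac{-4 - -10}{12 \left(-2\right)} + \left(25 - 14\right)} = \frac{1}{\frac{1}{12} \left(- \frac{1}{2}\right) \left(-4 + 10\right) + 11} = \frac{1}{\frac{1}{12} \left(- \frac{1}{2}\right) 6 + 11} = \frac{1}{- \frac{1}{4} + 11} = \frac{1}{\frac{43}{4}} = \frac{4}{43}$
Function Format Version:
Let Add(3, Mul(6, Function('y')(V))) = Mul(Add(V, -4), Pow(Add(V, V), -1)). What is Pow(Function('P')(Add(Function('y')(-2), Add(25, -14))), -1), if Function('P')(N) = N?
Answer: Rational(4, 43) ≈ 0.093023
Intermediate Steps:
Function('y')(V) = Add(Rational(-1, 2), Mul(Rational(1, 12), Pow(V, -1), Add(-4, V))) (Function('y')(V) = Add(Rational(-1, 2), Mul(Rational(1, 6), Mul(Add(V, -4), Pow(Add(V, V), -1)))) = Add(Rational(-1, 2), Mul(Rational(1, 6), Mul(Add(-4, V), Pow(Mul(2, V), -1)))) = Add(Rational(-1, 2), Mul(Rational(1, 6), Mul(Add(-4, V), Mul(Rational(1, 2), Pow(V, -1))))) = Add(Rational(-1, 2), Mul(Rational(1, 6), Mul(Rational(1, 2), Pow(V, -1), Add(-4, V)))) = Add(Rational(-1, 2), Mul(Rational(1, 12), Pow(V, -1), Add(-4, V))))
Pow(Function('P')(Add(Function('y')(-2), Add(25, -14))), -1) = Pow(Add(Mul(Rational(1, 12), Pow(-2, -1), Add(-4, Mul(-5, -2))), Add(25, -14)), -1) = Pow(Add(Mul(Rational(1, 12), Rational(-1, 2), Add(-4, 10)), 11), -1) = Pow(Add(Mul(Rational(1, 12), Rational(-1, 2), 6), 11), -1) = Pow(Add(Rational(-1, 4), 11), -1) = Pow(Rational(43, 4), -1) = Rational(4, 43)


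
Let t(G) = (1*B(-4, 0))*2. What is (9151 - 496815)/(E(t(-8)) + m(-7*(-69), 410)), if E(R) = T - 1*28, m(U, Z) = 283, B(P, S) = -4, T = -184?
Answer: -487664/71 ≈ -6868.5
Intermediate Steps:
t(G) = -8 (t(G) = (1*(-4))*2 = -4*2 = -8)
E(R) = -212 (E(R) = -184 - 1*28 = -184 - 28 = -212)
(9151 - 496815)/(E(t(-8)) + m(-7*(-69), 410)) = (9151 - 496815)/(-212 + 283) = -487664/71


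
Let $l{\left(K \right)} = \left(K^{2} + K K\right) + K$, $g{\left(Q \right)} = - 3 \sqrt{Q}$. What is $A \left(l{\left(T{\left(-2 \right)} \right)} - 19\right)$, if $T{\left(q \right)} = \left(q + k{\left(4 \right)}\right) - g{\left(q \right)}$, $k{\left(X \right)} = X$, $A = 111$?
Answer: $-4995 + 2997 i \sqrt{2} \approx -4995.0 + 4238.4 i$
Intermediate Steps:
$T{\left(q \right)} = 4 + q + 3 \sqrt{q}$ ($T{\left(q \right)} = \left(q + 4\right) - - 3 \sqrt{q} = \left(4 + q\right) + 3 \sqrt{q} = 4 + q + 3 \sqrt{q}$)
$l{\left(K \right)} = K + 2 K^{2}$ ($l{\left(K \right)} = \left(K^{2} + K^{2}\right) + K = 2 K^{2} + K = K + 2 K^{2}$)
$A \left(l{\left(T{\left(-2 \right)} \right)} - 19\right) = 111 \left(\left(4 - 2 + 3 \sqrt{-2}\right) \left(1 + 2 \left(4 - 2 + 3 \sqrt{-2}\right)\right) - 19\right) = 111 \left(\left(4 - 2 + 3 i \sqrt{2}\right) \left(1 + 2 \left(4 - 2 + 3 i \sqrt{2}\right)\right) - 19\right) = 111 \left(\left(2 + 3 i \sqrt{2}\right) \left(1 + 2 \left(2 + 3 i \sqrt{2}\right)\right) - 19\right) = 111 \left(\left(2 + 3 i \sqrt{2}\right) \left(1 + \left(4 + 6 i \sqrt{2}\right)\right) - 19\right) = 111 \left(\left(2 + 3 i \sqrt{2}\right) \left(5 + 6 i \sqrt{2}\right) - 19\right) = 111 \left(-19 + \left(2 + 3 i \sqrt{2}\right) \left(5 + 6 i \sqrt{2}\right)\right) = -2109 + 111 \left(2 + 3 i \sqrt{2}\right) \left(5 + 6 i \sqrt{2}\right)$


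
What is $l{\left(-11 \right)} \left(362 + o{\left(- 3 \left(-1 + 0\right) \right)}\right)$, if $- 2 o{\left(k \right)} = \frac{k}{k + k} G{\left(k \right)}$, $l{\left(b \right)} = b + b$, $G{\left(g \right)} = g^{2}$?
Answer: $- \frac{15829}{2} \approx -7914.5$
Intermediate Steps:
$l{\left(b \right)} = 2 b$
$o{\left(k \right)} = - \frac{k^{2}}{4}$ ($o{\left(k \right)} = - \frac{\frac{k}{k + k} k^{2}}{2} = - \frac{\frac{k}{2 k} k^{2}}{2} = - \frac{\frac{1}{2 k} k k^{2}}{2} = - \frac{\frac{1}{2} k^{2}}{2} = - \frac{k^{2}}{4}$)
$l{\left(-11 \right)} \left(362 + o{\left(- 3 \left(-1 + 0\right) \right)}\right) = 2 \left(-11\right) \left(362 - \frac{\left(- 3 \left(-1 + 0\right)\right)^{2}}{4}\right) = - 22 \left(362 - \frac{\left(\left(-3\right) \left(-1\right)\right)^{2}}{4}\right) = - 22 \left(362 - \frac{3^{2}}{4}\right) = - 22 \left(362 - \frac{9}{4}\right) = \left(-22\right) \frac{1439}{4} = - \frac{15829}{2}$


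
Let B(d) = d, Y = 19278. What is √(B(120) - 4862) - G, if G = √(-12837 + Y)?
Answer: -√6441 + I*√4742 ≈ -80.256 + 68.862*I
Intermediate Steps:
G = √6441 (G = √(-12837 + 19278) = √6441 ≈ 80.256)
√(B(120) - 4862) - G = √(120 - 4862) - √6441 = √(-4742) - √6441 = I*√4742 - √6441 = -√6441 + I*√4742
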